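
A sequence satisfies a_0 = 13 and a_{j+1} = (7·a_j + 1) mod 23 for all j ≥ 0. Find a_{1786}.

Computing terms: a_0 = 13, a_1 = 0, a_2 = 1, a_3 = 8, a_4 = 11, a_5 = 9, a_6 = 18, a_7 = 12, a_8 = 16, a_9 = 21, a_{10} = 10, a_{11} = 2, a_{12} = 15, a_{13} = 14, a_{14} = 7, a_{15} = 4, a_{16} = 6, a_{17} = 20, a_{18} = 3, a_{19} = 22, a_{20} = 17, a_{21} = 5, a_{22} = 13.
The sequence repeats with period 22.
(1786 - 0) mod 22 = 4, so a_{1786} = a_4 = 11.

11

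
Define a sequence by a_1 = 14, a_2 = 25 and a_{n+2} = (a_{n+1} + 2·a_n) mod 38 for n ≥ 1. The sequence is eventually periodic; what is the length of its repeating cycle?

a_1 = 14; a_2 = 25; a_3 = 15; a_4 = 27; a_5 = 19; a_6 = 35; a_7 = 35; a_8 = 29; a_9 = 23; a_{10} = 5; a_{11} = 13; a_{12} = 23; a_{13} = 11; a_{14} = 19; a_{15} = 3; a_{16} = 3; a_{17} = 9; a_{18} = 15; a_{19} = 33; a_{20} = 25; a_{21} = 15.
Since (a_{20}, a_{21}) = (a_2, a_3) = (25, 15) (two consecutive terms determine the rest), the sequence is eventually periodic: after a pre-period of length 1 it cycles with period 18.

18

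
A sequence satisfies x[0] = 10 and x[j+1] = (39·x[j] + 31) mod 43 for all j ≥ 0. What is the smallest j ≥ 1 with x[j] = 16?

13

We have x[0] = 10,  x[1] = 34,  x[2] = 24,  x[3] = 21,  x[4] = 33,  x[5] = 28,  x[6] = 5,  x[7] = 11,  x[8] = 30,  x[9] = 40,  x[10] = 0,  x[11] = 31,  x[12] = 36,  x[13] = 16,  x[14] = 10.
Since x[14] = x[0] = 10, the sequence is periodic with period 14.
The value 16 first appears (with j ≥ 1) at x[13].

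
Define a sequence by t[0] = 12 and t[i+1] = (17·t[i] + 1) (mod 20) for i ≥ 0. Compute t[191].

3

Listing terms: t[0] = 12,  t[1] = 5,  t[2] = 6,  t[3] = 3,  t[4] = 12.
The sequence repeats with period 4.
So t[191] = t[0 + ((191-0) mod 4)] = t[3] = 3.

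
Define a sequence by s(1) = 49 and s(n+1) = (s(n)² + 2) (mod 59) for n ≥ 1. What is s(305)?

We have s(1) = 49; s(2) = 43; s(3) = 22; s(4) = 14; s(5) = 21; s(6) = 30; s(7) = 17; s(8) = 55; s(9) = 18; s(10) = 31; s(11) = 19; s(12) = 9; s(13) = 24; s(14) = 47; s(15) = 28; s(16) = 19.
Since s(16) = s(11) = 19, the sequence is eventually periodic: after a pre-period of length 10 it cycles with period 5.
For n ≥ 11, s(n) depends only on (n - 11) mod 5. (305 - 11) mod 5 = 4, so s(305) = s(15) = 28.

28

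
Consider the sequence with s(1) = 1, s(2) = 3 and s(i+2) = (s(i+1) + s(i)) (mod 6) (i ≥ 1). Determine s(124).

s(1) = 1,  s(2) = 3,  s(3) = 4,  s(4) = 1,  s(5) = 5,  s(6) = 0,  s(7) = 5,  s(8) = 5,  s(9) = 4,  s(10) = 3,  s(11) = 1,  s(12) = 4,  s(13) = 5,  s(14) = 3,  s(15) = 2,  s(16) = 5,  s(17) = 1,  s(18) = 0,  s(19) = 1,  s(20) = 1,  s(21) = 2,  s(22) = 3,  s(23) = 5,  s(24) = 2,  s(25) = 1,  s(26) = 3.
Since (s(25), s(26)) = (s(1), s(2)) = (1, 3) (two consecutive terms determine the rest), the sequence is periodic with period 24.
(124 - 1) mod 24 = 3, so s(124) = s(4) = 1.

1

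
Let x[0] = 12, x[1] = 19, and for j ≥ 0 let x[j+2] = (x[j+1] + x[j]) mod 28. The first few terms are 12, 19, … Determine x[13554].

24

x[0] = 12; x[1] = 19; x[2] = 3; x[3] = 22; x[4] = 25; x[5] = 19; x[6] = 16; x[7] = 7; x[8] = 23; x[9] = 2; x[10] = 25; x[11] = 27; x[12] = 24; x[13] = 23; x[14] = 19; x[15] = 14; x[16] = 5; x[17] = 19; x[18] = 24; x[19] = 15; x[20] = 11; x[21] = 26; x[22] = 9; x[23] = 7; x[24] = 16; x[25] = 23; x[26] = 11; x[27] = 6; x[28] = 17; x[29] = 23; x[30] = 12; x[31] = 7; x[32] = 19; x[33] = 26; x[34] = 17; x[35] = 15; x[36] = 4; x[37] = 19; x[38] = 23; x[39] = 14; x[40] = 9; x[41] = 23; x[42] = 4; x[43] = 27; x[44] = 3; x[45] = 2; x[46] = 5; x[47] = 7; x[48] = 12; x[49] = 19.
Since (x[48], x[49]) = (x[0], x[1]) = (12, 19) (two consecutive terms determine the rest), the sequence is periodic with period 48.
So x[13554] = x[0 + ((13554-0) mod 48)] = x[18] = 24.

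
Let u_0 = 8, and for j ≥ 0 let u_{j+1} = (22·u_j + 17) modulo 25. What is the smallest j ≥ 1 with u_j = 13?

2

Computing terms: u_0 = 8, u_1 = 18, u_2 = 13, u_3 = 3, u_4 = 8.
Since u_4 = u_0 = 8, the sequence is periodic with period 4.
The value 13 first appears (with j ≥ 1) at u_2.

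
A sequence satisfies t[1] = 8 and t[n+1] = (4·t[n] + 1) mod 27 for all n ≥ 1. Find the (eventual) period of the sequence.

27

Listing terms: t[1] = 8, t[2] = 6, t[3] = 25, t[4] = 20, t[5] = 0, t[6] = 1, t[7] = 5, t[8] = 21, t[9] = 4, t[10] = 17, t[11] = 15, t[12] = 7, t[13] = 2, t[14] = 9, t[15] = 10, t[16] = 14, t[17] = 3, t[18] = 13, t[19] = 26, t[20] = 24, t[21] = 16, t[22] = 11, t[23] = 18, t[24] = 19, t[25] = 23, t[26] = 12, t[27] = 22, t[28] = 8.
The sequence repeats with period 27.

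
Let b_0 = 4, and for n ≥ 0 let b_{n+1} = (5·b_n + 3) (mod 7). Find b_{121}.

2

We have b_0 = 4, b_1 = 2, b_2 = 6, b_3 = 5, b_4 = 0, b_5 = 3, b_6 = 4.
The sequence repeats with period 6.
(121 - 0) mod 6 = 1, so b_{121} = b_1 = 2.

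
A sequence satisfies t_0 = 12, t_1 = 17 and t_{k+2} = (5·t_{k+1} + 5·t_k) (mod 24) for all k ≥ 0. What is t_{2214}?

12

We have t_0 = 12; t_1 = 17; t_2 = 1; t_3 = 18; t_4 = 23; t_5 = 13; t_6 = 12; t_7 = 5; t_8 = 13; t_9 = 18; t_{10} = 11; t_{11} = 1; t_{12} = 12; t_{13} = 17.
Since (t_{12}, t_{13}) = (t_0, t_1) = (12, 17) (two consecutive terms determine the rest), the sequence is periodic with period 12.
(2214 - 0) mod 12 = 6, so t_{2214} = t_6 = 12.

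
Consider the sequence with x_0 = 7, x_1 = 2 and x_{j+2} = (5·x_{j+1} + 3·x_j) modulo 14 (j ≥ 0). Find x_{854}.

3

Computing terms: x_0 = 7; x_1 = 2; x_2 = 3; x_3 = 7; x_4 = 2.
Since (x_3, x_4) = (x_0, x_1) = (7, 2) (two consecutive terms determine the rest), the sequence is periodic with period 3.
So x_{854} = x_{0 + ((854-0) mod 3)} = x_2 = 3.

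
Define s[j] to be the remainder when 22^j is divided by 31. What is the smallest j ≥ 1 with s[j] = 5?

Listing terms: s[0] = 1, s[1] = 22, s[2] = 19, s[3] = 15, s[4] = 20, s[5] = 6, s[6] = 8, s[7] = 21, s[8] = 28, s[9] = 27, s[10] = 5, s[11] = 17, s[12] = 2, s[13] = 13, s[14] = 7, s[15] = 30, s[16] = 9, s[17] = 12, s[18] = 16, s[19] = 11, s[20] = 25, s[21] = 23, s[22] = 10, s[23] = 3, s[24] = 4, s[25] = 26, s[26] = 14, s[27] = 29, s[28] = 18, s[29] = 24, s[30] = 1.
The sequence repeats with period 30.
The value 5 first appears (with j ≥ 1) at s[10].

10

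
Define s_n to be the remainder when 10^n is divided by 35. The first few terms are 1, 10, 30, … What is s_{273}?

20

We have s_0 = 1,  s_1 = 10,  s_2 = 30,  s_3 = 20,  s_4 = 25,  s_5 = 5,  s_6 = 15,  s_7 = 10.
Since s_7 = s_1 = 10, the sequence is eventually periodic: after a pre-period of length 1 it cycles with period 6.
For n ≥ 1, s_n depends only on (n - 1) mod 6. (273 - 1) mod 6 = 2, so s_{273} = s_3 = 20.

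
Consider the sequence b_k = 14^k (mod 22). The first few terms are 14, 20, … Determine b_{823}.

We have b_1 = 14,  b_2 = 20,  b_3 = 16,  b_4 = 4,  b_5 = 12,  b_6 = 14.
The sequence repeats with period 5.
(823 - 1) mod 5 = 2, so b_{823} = b_3 = 16.

16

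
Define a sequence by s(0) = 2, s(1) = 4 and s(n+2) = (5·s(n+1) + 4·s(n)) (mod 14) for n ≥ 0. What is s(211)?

4

Computing terms: s(0) = 2; s(1) = 4; s(2) = 0; s(3) = 2; s(4) = 10; s(5) = 2; s(6) = 8; s(7) = 6; s(8) = 6; s(9) = 12; s(10) = 0; s(11) = 6; s(12) = 2; s(13) = 6; s(14) = 10; s(15) = 4; s(16) = 4; s(17) = 8; s(18) = 0; s(19) = 4; s(20) = 6; s(21) = 4; s(22) = 2; s(23) = 12; s(24) = 12; s(25) = 10; s(26) = 0; s(27) = 12; s(28) = 4; s(29) = 12; s(30) = 6; s(31) = 8; s(32) = 8; s(33) = 2; s(34) = 0; s(35) = 8; s(36) = 12; s(37) = 8; s(38) = 4; s(39) = 10; s(40) = 10; s(41) = 6; s(42) = 0; s(43) = 10; s(44) = 8; s(45) = 10; s(46) = 12; s(47) = 2; s(48) = 2; s(49) = 4.
The sequence repeats with period 48.
(211 - 0) mod 48 = 19, so s(211) = s(19) = 4.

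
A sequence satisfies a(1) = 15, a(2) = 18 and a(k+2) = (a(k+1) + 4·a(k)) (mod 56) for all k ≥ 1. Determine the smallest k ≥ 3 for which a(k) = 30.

Computing terms: a(1) = 15; a(2) = 18; a(3) = 22; a(4) = 38; a(5) = 14; a(6) = 54; a(7) = 54; a(8) = 46; a(9) = 38; a(10) = 54; a(11) = 38; a(12) = 30; a(13) = 14; a(14) = 22; a(15) = 22; a(16) = 54; a(17) = 30; a(18) = 22; a(19) = 30; a(20) = 6; a(21) = 14; a(22) = 38; a(23) = 38; a(24) = 22; a(25) = 6; a(26) = 38; a(27) = 6; a(28) = 46; a(29) = 14; a(30) = 30; a(31) = 30; a(32) = 38; a(33) = 46; a(34) = 30; a(35) = 46; a(36) = 54; a(37) = 14; a(38) = 6; a(39) = 6; a(40) = 30; a(41) = 54; a(42) = 6; a(43) = 54; a(44) = 22; a(45) = 14; a(46) = 46; a(47) = 46; a(48) = 6; a(49) = 22; a(50) = 46; a(51) = 22; a(52) = 38.
Since (a(51), a(52)) = (a(3), a(4)) = (22, 38) (two consecutive terms determine the rest), the sequence is eventually periodic: after a pre-period of length 2 it cycles with period 48.
The value 30 first appears (with k ≥ 3) at a(12).

12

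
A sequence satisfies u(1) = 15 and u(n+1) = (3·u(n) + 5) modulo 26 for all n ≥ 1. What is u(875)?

11

u(1) = 15,  u(2) = 24,  u(3) = 25,  u(4) = 2,  u(5) = 11,  u(6) = 12,  u(7) = 15.
The sequence repeats with period 6.
(875 - 1) mod 6 = 4, so u(875) = u(5) = 11.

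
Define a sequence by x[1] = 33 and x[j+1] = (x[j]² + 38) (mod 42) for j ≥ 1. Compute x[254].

We have x[1] = 33,  x[2] = 35,  x[3] = 3,  x[4] = 5,  x[5] = 21,  x[6] = 17,  x[7] = 33.
Since x[7] = x[1] = 33, the sequence is periodic with period 6.
So x[254] = x[1 + ((254-1) mod 6)] = x[2] = 35.

35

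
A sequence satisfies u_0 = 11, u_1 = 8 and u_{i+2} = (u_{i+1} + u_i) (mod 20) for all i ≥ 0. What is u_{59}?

Computing terms: u_0 = 11, u_1 = 8, u_2 = 19, u_3 = 7, u_4 = 6, u_5 = 13, u_6 = 19, u_7 = 12, u_8 = 11, u_9 = 3, u_{10} = 14, u_{11} = 17, u_{12} = 11, u_{13} = 8.
Since (u_{12}, u_{13}) = (u_0, u_1) = (11, 8) (two consecutive terms determine the rest), the sequence is periodic with period 12.
So u_{59} = u_{0 + ((59-0) mod 12)} = u_{11} = 17.

17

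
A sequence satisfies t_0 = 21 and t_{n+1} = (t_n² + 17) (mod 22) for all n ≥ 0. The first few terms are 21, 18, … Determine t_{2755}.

10

We have t_0 = 21, t_1 = 18, t_2 = 11, t_3 = 6, t_4 = 9, t_5 = 10, t_6 = 7, t_7 = 0, t_8 = 17, t_9 = 20, t_{10} = 21.
The sequence repeats with period 10.
(2755 - 0) mod 10 = 5, so t_{2755} = t_5 = 10.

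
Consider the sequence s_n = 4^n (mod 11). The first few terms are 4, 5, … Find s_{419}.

3

Computing terms: s_1 = 4,  s_2 = 5,  s_3 = 9,  s_4 = 3,  s_5 = 1,  s_6 = 4.
The sequence repeats with period 5.
So s_{419} = s_{1 + ((419-1) mod 5)} = s_4 = 3.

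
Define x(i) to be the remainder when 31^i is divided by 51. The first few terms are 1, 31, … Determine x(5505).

31

Listing terms: x(0) = 1; x(1) = 31; x(2) = 43; x(3) = 7; x(4) = 13; x(5) = 46; x(6) = 49; x(7) = 40; x(8) = 16; x(9) = 37; x(10) = 25; x(11) = 10; x(12) = 4; x(13) = 22; x(14) = 19; x(15) = 28; x(16) = 1.
Since x(16) = x(0) = 1, the sequence is periodic with period 16.
So x(5505) = x(0 + ((5505-0) mod 16)) = x(1) = 31.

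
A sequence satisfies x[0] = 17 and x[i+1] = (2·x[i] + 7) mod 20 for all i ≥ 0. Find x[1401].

1

x[0] = 17; x[1] = 1; x[2] = 9; x[3] = 5; x[4] = 17.
Since x[4] = x[0] = 17, the sequence is periodic with period 4.
(1401 - 0) mod 4 = 1, so x[1401] = x[1] = 1.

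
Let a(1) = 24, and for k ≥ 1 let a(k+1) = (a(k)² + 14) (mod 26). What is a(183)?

Listing terms: a(1) = 24,  a(2) = 18,  a(3) = 0,  a(4) = 14,  a(5) = 2,  a(6) = 18.
Since a(6) = a(2) = 18, the sequence is eventually periodic: after a pre-period of length 1 it cycles with period 4.
For k ≥ 2, a(k) depends only on (k - 2) mod 4. (183 - 2) mod 4 = 1, so a(183) = a(3) = 0.

0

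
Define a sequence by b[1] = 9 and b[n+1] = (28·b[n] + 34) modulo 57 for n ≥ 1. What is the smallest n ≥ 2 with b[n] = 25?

We have b[1] = 9,  b[2] = 1,  b[3] = 5,  b[4] = 3,  b[5] = 4,  b[6] = 32,  b[7] = 18,  b[8] = 25,  b[9] = 50,  b[10] = 9.
The sequence repeats with period 9.
The value 25 first appears (with n ≥ 2) at b[8].

8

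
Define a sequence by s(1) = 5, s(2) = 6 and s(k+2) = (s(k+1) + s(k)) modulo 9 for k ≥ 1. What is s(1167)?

s(1) = 5, s(2) = 6, s(3) = 2, s(4) = 8, s(5) = 1, s(6) = 0, s(7) = 1, s(8) = 1, s(9) = 2, s(10) = 3, s(11) = 5, s(12) = 8, s(13) = 4, s(14) = 3, s(15) = 7, s(16) = 1, s(17) = 8, s(18) = 0, s(19) = 8, s(20) = 8, s(21) = 7, s(22) = 6, s(23) = 4, s(24) = 1, s(25) = 5, s(26) = 6.
Since (s(25), s(26)) = (s(1), s(2)) = (5, 6) (two consecutive terms determine the rest), the sequence is periodic with period 24.
(1167 - 1) mod 24 = 14, so s(1167) = s(15) = 7.

7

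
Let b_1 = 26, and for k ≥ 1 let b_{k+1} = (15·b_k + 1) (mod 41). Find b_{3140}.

b_1 = 26, b_2 = 22, b_3 = 3, b_4 = 5, b_5 = 35, b_6 = 34, b_7 = 19, b_8 = 40, b_9 = 27, b_{10} = 37, b_{11} = 23, b_{12} = 18, b_{13} = 25, b_{14} = 7, b_{15} = 24, b_{16} = 33, b_{17} = 4, b_{18} = 20, b_{19} = 14, b_{20} = 6, b_{21} = 9, b_{22} = 13, b_{23} = 32, b_{24} = 30, b_{25} = 0, b_{26} = 1, b_{27} = 16, b_{28} = 36, b_{29} = 8, b_{30} = 39, b_{31} = 12, b_{32} = 17, b_{33} = 10, b_{34} = 28, b_{35} = 11, b_{36} = 2, b_{37} = 31, b_{38} = 15, b_{39} = 21, b_{40} = 29, b_{41} = 26.
The sequence repeats with period 40.
(3140 - 1) mod 40 = 19, so b_{3140} = b_{20} = 6.

6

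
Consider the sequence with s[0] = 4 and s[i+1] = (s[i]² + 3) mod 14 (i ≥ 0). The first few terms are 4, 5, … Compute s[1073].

s[0] = 4; s[1] = 5; s[2] = 0; s[3] = 3; s[4] = 12; s[5] = 7; s[6] = 10; s[7] = 5.
Since s[7] = s[1] = 5, the sequence is eventually periodic: after a pre-period of length 1 it cycles with period 6.
For i ≥ 1, s[i] depends only on (i - 1) mod 6. (1073 - 1) mod 6 = 4, so s[1073] = s[5] = 7.

7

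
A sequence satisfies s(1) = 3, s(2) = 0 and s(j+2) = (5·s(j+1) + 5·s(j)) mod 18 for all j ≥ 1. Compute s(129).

15

We have s(1) = 3; s(2) = 0; s(3) = 15; s(4) = 3; s(5) = 0.
Since (s(4), s(5)) = (s(1), s(2)) = (3, 0) (two consecutive terms determine the rest), the sequence is periodic with period 3.
So s(129) = s(1 + ((129-1) mod 3)) = s(3) = 15.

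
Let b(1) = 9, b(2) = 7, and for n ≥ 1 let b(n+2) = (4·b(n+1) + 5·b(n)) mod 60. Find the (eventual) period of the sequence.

6

We have b(1) = 9, b(2) = 7, b(3) = 13, b(4) = 27, b(5) = 53, b(6) = 47, b(7) = 33, b(8) = 7, b(9) = 13.
Since (b(8), b(9)) = (b(2), b(3)) = (7, 13) (two consecutive terms determine the rest), the sequence is eventually periodic: after a pre-period of length 1 it cycles with period 6.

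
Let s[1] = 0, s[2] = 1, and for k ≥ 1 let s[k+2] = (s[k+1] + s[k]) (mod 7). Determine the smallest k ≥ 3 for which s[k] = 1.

Computing terms: s[1] = 0,  s[2] = 1,  s[3] = 1,  s[4] = 2,  s[5] = 3,  s[6] = 5,  s[7] = 1,  s[8] = 6,  s[9] = 0,  s[10] = 6,  s[11] = 6,  s[12] = 5,  s[13] = 4,  s[14] = 2,  s[15] = 6,  s[16] = 1,  s[17] = 0,  s[18] = 1.
Since (s[17], s[18]) = (s[1], s[2]) = (0, 1) (two consecutive terms determine the rest), the sequence is periodic with period 16.
The value 1 first appears (with k ≥ 3) at s[3].

3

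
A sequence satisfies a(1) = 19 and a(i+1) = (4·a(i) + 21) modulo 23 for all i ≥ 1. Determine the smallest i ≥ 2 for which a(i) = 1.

We have a(1) = 19; a(2) = 5; a(3) = 18; a(4) = 1; a(5) = 2; a(6) = 6; a(7) = 22; a(8) = 17; a(9) = 20; a(10) = 9; a(11) = 11; a(12) = 19.
Since a(12) = a(1) = 19, the sequence is periodic with period 11.
The value 1 first appears (with i ≥ 2) at a(4).

4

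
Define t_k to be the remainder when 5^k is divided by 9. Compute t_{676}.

Computing terms: t_1 = 5, t_2 = 7, t_3 = 8, t_4 = 4, t_5 = 2, t_6 = 1, t_7 = 5.
Since t_7 = t_1 = 5, the sequence is periodic with period 6.
So t_{676} = t_{1 + ((676-1) mod 6)} = t_4 = 4.

4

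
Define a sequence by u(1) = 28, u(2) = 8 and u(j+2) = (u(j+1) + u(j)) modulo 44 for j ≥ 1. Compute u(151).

28

Listing terms: u(1) = 28,  u(2) = 8,  u(3) = 36,  u(4) = 0,  u(5) = 36,  u(6) = 36,  u(7) = 28,  u(8) = 20,  u(9) = 4,  u(10) = 24,  u(11) = 28,  u(12) = 8.
Since (u(11), u(12)) = (u(1), u(2)) = (28, 8) (two consecutive terms determine the rest), the sequence is periodic with period 10.
So u(151) = u(1 + ((151-1) mod 10)) = u(1) = 28.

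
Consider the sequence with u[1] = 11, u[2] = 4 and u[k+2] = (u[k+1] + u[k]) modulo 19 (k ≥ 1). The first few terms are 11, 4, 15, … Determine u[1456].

13

u[1] = 11; u[2] = 4; u[3] = 15; u[4] = 0; u[5] = 15; u[6] = 15; u[7] = 11; u[8] = 7; u[9] = 18; u[10] = 6; u[11] = 5; u[12] = 11; u[13] = 16; u[14] = 8; u[15] = 5; u[16] = 13; u[17] = 18; u[18] = 12; u[19] = 11; u[20] = 4.
Since (u[19], u[20]) = (u[1], u[2]) = (11, 4) (two consecutive terms determine the rest), the sequence is periodic with period 18.
So u[1456] = u[1 + ((1456-1) mod 18)] = u[16] = 13.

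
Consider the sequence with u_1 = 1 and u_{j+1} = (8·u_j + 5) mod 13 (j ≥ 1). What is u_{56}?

6

u_1 = 1; u_2 = 0; u_3 = 5; u_4 = 6; u_5 = 1.
Since u_5 = u_1 = 1, the sequence is periodic with period 4.
So u_{56} = u_{1 + ((56-1) mod 4)} = u_4 = 6.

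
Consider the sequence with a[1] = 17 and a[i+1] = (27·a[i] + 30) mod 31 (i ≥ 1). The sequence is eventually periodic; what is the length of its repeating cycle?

We have a[1] = 17; a[2] = 24; a[3] = 27; a[4] = 15; a[5] = 1; a[6] = 26; a[7] = 19; a[8] = 16; a[9] = 28; a[10] = 11; a[11] = 17.
The sequence repeats with period 10.

10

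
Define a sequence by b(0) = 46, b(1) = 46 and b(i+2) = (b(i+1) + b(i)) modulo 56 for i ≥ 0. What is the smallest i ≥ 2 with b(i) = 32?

Listing terms: b(0) = 46,  b(1) = 46,  b(2) = 36,  b(3) = 26,  b(4) = 6,  b(5) = 32,  b(6) = 38,  b(7) = 14,  b(8) = 52,  b(9) = 10,  b(10) = 6,  b(11) = 16,  b(12) = 22,  b(13) = 38,  b(14) = 4,  b(15) = 42,  b(16) = 46,  b(17) = 32,  b(18) = 22,  b(19) = 54,  b(20) = 20,  b(21) = 18,  b(22) = 38,  b(23) = 0,  b(24) = 38,  b(25) = 38,  b(26) = 20,  b(27) = 2,  b(28) = 22,  b(29) = 24,  b(30) = 46,  b(31) = 14,  b(32) = 4,  b(33) = 18,  b(34) = 22,  b(35) = 40,  b(36) = 6,  b(37) = 46,  b(38) = 52,  b(39) = 42,  b(40) = 38,  b(41) = 24,  b(42) = 6,  b(43) = 30,  b(44) = 36,  b(45) = 10,  b(46) = 46,  b(47) = 0,  b(48) = 46,  b(49) = 46.
Since (b(48), b(49)) = (b(0), b(1)) = (46, 46) (two consecutive terms determine the rest), the sequence is periodic with period 48.
The value 32 first appears (with i ≥ 2) at b(5).

5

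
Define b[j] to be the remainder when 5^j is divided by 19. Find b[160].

16

b[1] = 5, b[2] = 6, b[3] = 11, b[4] = 17, b[5] = 9, b[6] = 7, b[7] = 16, b[8] = 4, b[9] = 1, b[10] = 5.
The sequence repeats with period 9.
(160 - 1) mod 9 = 6, so b[160] = b[7] = 16.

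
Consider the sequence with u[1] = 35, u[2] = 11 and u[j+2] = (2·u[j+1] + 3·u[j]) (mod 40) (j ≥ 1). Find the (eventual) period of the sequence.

4

We have u[1] = 35; u[2] = 11; u[3] = 7; u[4] = 7; u[5] = 35; u[6] = 11.
The sequence repeats with period 4.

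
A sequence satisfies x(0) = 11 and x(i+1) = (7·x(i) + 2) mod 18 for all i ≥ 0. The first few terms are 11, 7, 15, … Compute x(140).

We have x(0) = 11; x(1) = 7; x(2) = 15; x(3) = 17; x(4) = 13; x(5) = 3; x(6) = 5; x(7) = 1; x(8) = 9; x(9) = 11.
Since x(9) = x(0) = 11, the sequence is periodic with period 9.
(140 - 0) mod 9 = 5, so x(140) = x(5) = 3.

3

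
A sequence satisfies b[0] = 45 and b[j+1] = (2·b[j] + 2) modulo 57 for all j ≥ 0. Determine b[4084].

b[0] = 45,  b[1] = 35,  b[2] = 15,  b[3] = 32,  b[4] = 9,  b[5] = 20,  b[6] = 42,  b[7] = 29,  b[8] = 3,  b[9] = 8,  b[10] = 18,  b[11] = 38,  b[12] = 21,  b[13] = 44,  b[14] = 33,  b[15] = 11,  b[16] = 24,  b[17] = 50,  b[18] = 45.
Since b[18] = b[0] = 45, the sequence is periodic with period 18.
(4084 - 0) mod 18 = 16, so b[4084] = b[16] = 24.

24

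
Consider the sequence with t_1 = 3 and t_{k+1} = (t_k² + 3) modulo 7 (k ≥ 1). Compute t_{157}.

Computing terms: t_1 = 3, t_2 = 5, t_3 = 0, t_4 = 3.
The sequence repeats with period 3.
So t_{157} = t_{1 + ((157-1) mod 3)} = t_1 = 3.

3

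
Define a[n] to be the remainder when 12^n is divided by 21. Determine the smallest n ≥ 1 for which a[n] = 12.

We have a[0] = 1,  a[1] = 12,  a[2] = 18,  a[3] = 6,  a[4] = 9,  a[5] = 3,  a[6] = 15,  a[7] = 12.
Since a[7] = a[1] = 12, the sequence is eventually periodic: after a pre-period of length 1 it cycles with period 6.
The value 12 first appears (with n ≥ 1) at a[1].

1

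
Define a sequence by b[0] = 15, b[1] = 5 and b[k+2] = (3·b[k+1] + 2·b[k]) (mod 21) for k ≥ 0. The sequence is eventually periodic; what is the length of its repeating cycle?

48

We have b[0] = 15,  b[1] = 5,  b[2] = 3,  b[3] = 19,  b[4] = 0,  b[5] = 17,  b[6] = 9,  b[7] = 19,  b[8] = 12,  b[9] = 11,  b[10] = 15,  b[11] = 4,  b[12] = 0,  b[13] = 8,  b[14] = 3,  b[15] = 4,  b[16] = 18,  b[17] = 20,  b[18] = 12,  b[19] = 13,  b[20] = 0,  b[21] = 5,  b[22] = 15,  b[23] = 13,  b[24] = 6,  b[25] = 2,  b[26] = 18,  b[27] = 16,  b[28] = 0,  b[29] = 11,  b[30] = 12,  b[31] = 16,  b[32] = 9,  b[33] = 17,  b[34] = 6,  b[35] = 10,  b[36] = 0,  b[37] = 20,  b[38] = 18,  b[39] = 10,  b[40] = 3,  b[41] = 8,  b[42] = 9,  b[43] = 1,  b[44] = 0,  b[45] = 2,  b[46] = 6,  b[47] = 1,  b[48] = 15,  b[49] = 5.
The sequence repeats with period 48.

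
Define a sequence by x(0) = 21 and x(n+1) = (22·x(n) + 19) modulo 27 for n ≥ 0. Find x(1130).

20

Computing terms: x(0) = 21; x(1) = 22; x(2) = 17; x(3) = 15; x(4) = 25; x(5) = 2; x(6) = 9; x(7) = 1; x(8) = 14; x(9) = 3; x(10) = 4; x(11) = 26; x(12) = 24; x(13) = 7; x(14) = 11; x(15) = 18; x(16) = 10; x(17) = 23; x(18) = 12; x(19) = 13; x(20) = 8; x(21) = 6; x(22) = 16; x(23) = 20; x(24) = 0; x(25) = 19; x(26) = 5; x(27) = 21.
Since x(27) = x(0) = 21, the sequence is periodic with period 27.
So x(1130) = x(0 + ((1130-0) mod 27)) = x(23) = 20.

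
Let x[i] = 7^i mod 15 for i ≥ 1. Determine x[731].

13

Computing terms: x[1] = 7,  x[2] = 4,  x[3] = 13,  x[4] = 1,  x[5] = 7.
The sequence repeats with period 4.
(731 - 1) mod 4 = 2, so x[731] = x[3] = 13.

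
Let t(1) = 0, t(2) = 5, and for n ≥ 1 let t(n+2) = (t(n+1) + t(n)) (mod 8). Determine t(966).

t(1) = 0; t(2) = 5; t(3) = 5; t(4) = 2; t(5) = 7; t(6) = 1; t(7) = 0; t(8) = 1; t(9) = 1; t(10) = 2; t(11) = 3; t(12) = 5; t(13) = 0; t(14) = 5.
The sequence repeats with period 12.
(966 - 1) mod 12 = 5, so t(966) = t(6) = 1.

1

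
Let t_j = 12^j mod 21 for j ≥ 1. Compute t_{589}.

12

Computing terms: t_1 = 12, t_2 = 18, t_3 = 6, t_4 = 9, t_5 = 3, t_6 = 15, t_7 = 12.
Since t_7 = t_1 = 12, the sequence is periodic with period 6.
(589 - 1) mod 6 = 0, so t_{589} = t_1 = 12.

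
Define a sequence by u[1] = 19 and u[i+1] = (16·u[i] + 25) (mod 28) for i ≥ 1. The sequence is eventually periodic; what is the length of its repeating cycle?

3

Listing terms: u[1] = 19; u[2] = 21; u[3] = 25; u[4] = 5; u[5] = 21.
Since u[5] = u[2] = 21, the sequence is eventually periodic: after a pre-period of length 1 it cycles with period 3.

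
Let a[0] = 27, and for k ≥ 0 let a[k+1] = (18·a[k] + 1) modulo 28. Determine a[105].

a[0] = 27,  a[1] = 11,  a[2] = 3,  a[3] = 27.
Since a[3] = a[0] = 27, the sequence is periodic with period 3.
So a[105] = a[0 + ((105-0) mod 3)] = a[0] = 27.

27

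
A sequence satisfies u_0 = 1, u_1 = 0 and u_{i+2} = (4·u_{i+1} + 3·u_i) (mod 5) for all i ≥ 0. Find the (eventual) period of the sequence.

24

u_0 = 1; u_1 = 0; u_2 = 3; u_3 = 2; u_4 = 2; u_5 = 4; u_6 = 2; u_7 = 0; u_8 = 1; u_9 = 4; u_{10} = 4; u_{11} = 3; u_{12} = 4; u_{13} = 0; u_{14} = 2; u_{15} = 3; u_{16} = 3; u_{17} = 1; u_{18} = 3; u_{19} = 0; u_{20} = 4; u_{21} = 1; u_{22} = 1; u_{23} = 2; u_{24} = 1; u_{25} = 0.
Since (u_{24}, u_{25}) = (u_0, u_1) = (1, 0) (two consecutive terms determine the rest), the sequence is periodic with period 24.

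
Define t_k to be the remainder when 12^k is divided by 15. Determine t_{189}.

t_0 = 1,  t_1 = 12,  t_2 = 9,  t_3 = 3,  t_4 = 6,  t_5 = 12.
Since t_5 = t_1 = 12, the sequence is eventually periodic: after a pre-period of length 1 it cycles with period 4.
For k ≥ 1, t_k depends only on (k - 1) mod 4. (189 - 1) mod 4 = 0, so t_{189} = t_1 = 12.

12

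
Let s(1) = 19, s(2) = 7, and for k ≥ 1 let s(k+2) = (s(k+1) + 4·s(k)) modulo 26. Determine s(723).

5

s(1) = 19,  s(2) = 7,  s(3) = 5,  s(4) = 7,  s(5) = 1,  s(6) = 3,  s(7) = 7,  s(8) = 19,  s(9) = 21,  s(10) = 19,  s(11) = 25,  s(12) = 23,  s(13) = 19,  s(14) = 7.
Since (s(13), s(14)) = (s(1), s(2)) = (19, 7) (two consecutive terms determine the rest), the sequence is periodic with period 12.
So s(723) = s(1 + ((723-1) mod 12)) = s(3) = 5.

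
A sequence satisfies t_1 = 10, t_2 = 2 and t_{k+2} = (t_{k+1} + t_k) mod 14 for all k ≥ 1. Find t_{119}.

10

Computing terms: t_1 = 10, t_2 = 2, t_3 = 12, t_4 = 0, t_5 = 12, t_6 = 12, t_7 = 10, t_8 = 8, t_9 = 4, t_{10} = 12, t_{11} = 2, t_{12} = 0, t_{13} = 2, t_{14} = 2, t_{15} = 4, t_{16} = 6, t_{17} = 10, t_{18} = 2.
The sequence repeats with period 16.
(119 - 1) mod 16 = 6, so t_{119} = t_7 = 10.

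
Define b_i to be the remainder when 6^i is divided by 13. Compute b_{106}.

Listing terms: b_1 = 6, b_2 = 10, b_3 = 8, b_4 = 9, b_5 = 2, b_6 = 12, b_7 = 7, b_8 = 3, b_9 = 5, b_{10} = 4, b_{11} = 11, b_{12} = 1, b_{13} = 6.
Since b_{13} = b_1 = 6, the sequence is periodic with period 12.
So b_{106} = b_{1 + ((106-1) mod 12)} = b_{10} = 4.

4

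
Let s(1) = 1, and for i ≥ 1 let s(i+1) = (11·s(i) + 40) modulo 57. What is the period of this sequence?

Listing terms: s(1) = 1; s(2) = 51; s(3) = 31; s(4) = 39; s(5) = 13; s(6) = 12; s(7) = 1.
Since s(7) = s(1) = 1, the sequence is periodic with period 6.

6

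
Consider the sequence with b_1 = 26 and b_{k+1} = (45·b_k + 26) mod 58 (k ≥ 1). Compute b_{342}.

We have b_1 = 26; b_2 = 36; b_3 = 22; b_4 = 30; b_5 = 42; b_6 = 2; b_7 = 0; b_8 = 26.
The sequence repeats with period 7.
(342 - 1) mod 7 = 5, so b_{342} = b_6 = 2.

2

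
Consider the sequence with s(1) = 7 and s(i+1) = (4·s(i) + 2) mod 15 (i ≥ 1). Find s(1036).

10

Computing terms: s(1) = 7, s(2) = 0, s(3) = 2, s(4) = 10, s(5) = 12, s(6) = 5, s(7) = 7.
Since s(7) = s(1) = 7, the sequence is periodic with period 6.
(1036 - 1) mod 6 = 3, so s(1036) = s(4) = 10.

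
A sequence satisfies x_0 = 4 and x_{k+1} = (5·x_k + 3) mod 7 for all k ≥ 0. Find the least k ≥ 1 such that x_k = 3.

5

x_0 = 4,  x_1 = 2,  x_2 = 6,  x_3 = 5,  x_4 = 0,  x_5 = 3,  x_6 = 4.
Since x_6 = x_0 = 4, the sequence is periodic with period 6.
The value 3 first appears (with k ≥ 1) at x_5.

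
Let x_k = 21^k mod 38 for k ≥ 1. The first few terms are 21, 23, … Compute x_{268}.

x_1 = 21, x_2 = 23, x_3 = 27, x_4 = 35, x_5 = 13, x_6 = 7, x_7 = 33, x_8 = 9, x_9 = 37, x_{10} = 17, x_{11} = 15, x_{12} = 11, x_{13} = 3, x_{14} = 25, x_{15} = 31, x_{16} = 5, x_{17} = 29, x_{18} = 1, x_{19} = 21.
The sequence repeats with period 18.
(268 - 1) mod 18 = 15, so x_{268} = x_{16} = 5.

5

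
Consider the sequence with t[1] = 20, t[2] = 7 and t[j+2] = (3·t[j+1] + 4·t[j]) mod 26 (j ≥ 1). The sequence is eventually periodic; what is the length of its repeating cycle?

Computing terms: t[1] = 20; t[2] = 7; t[3] = 23; t[4] = 19; t[5] = 19; t[6] = 3; t[7] = 7; t[8] = 7; t[9] = 23.
Since (t[8], t[9]) = (t[2], t[3]) = (7, 23) (two consecutive terms determine the rest), the sequence is eventually periodic: after a pre-period of length 1 it cycles with period 6.

6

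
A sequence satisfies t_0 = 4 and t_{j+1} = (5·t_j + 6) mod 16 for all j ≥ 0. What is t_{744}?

We have t_0 = 4,  t_1 = 10,  t_2 = 8,  t_3 = 14,  t_4 = 12,  t_5 = 2,  t_6 = 0,  t_7 = 6,  t_8 = 4.
The sequence repeats with period 8.
So t_{744} = t_{0 + ((744-0) mod 8)} = t_0 = 4.

4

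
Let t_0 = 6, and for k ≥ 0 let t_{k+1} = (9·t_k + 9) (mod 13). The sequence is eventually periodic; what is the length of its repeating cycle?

Computing terms: t_0 = 6; t_1 = 11; t_2 = 4; t_3 = 6.
The sequence repeats with period 3.

3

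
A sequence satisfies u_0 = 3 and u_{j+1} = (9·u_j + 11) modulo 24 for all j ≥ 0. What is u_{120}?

11

u_0 = 3,  u_1 = 14,  u_2 = 17,  u_3 = 20,  u_4 = 23,  u_5 = 2,  u_6 = 5,  u_7 = 8,  u_8 = 11,  u_9 = 14.
Since u_9 = u_1 = 14, the sequence is eventually periodic: after a pre-period of length 1 it cycles with period 8.
For j ≥ 1, u_j depends only on (j - 1) mod 8. (120 - 1) mod 8 = 7, so u_{120} = u_8 = 11.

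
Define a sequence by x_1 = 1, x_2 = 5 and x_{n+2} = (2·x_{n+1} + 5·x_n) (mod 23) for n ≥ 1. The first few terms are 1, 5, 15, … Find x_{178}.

Computing terms: x_1 = 1; x_2 = 5; x_3 = 15; x_4 = 9; x_5 = 1; x_6 = 1; x_7 = 7; x_8 = 19; x_9 = 4; x_{10} = 11; x_{11} = 19; x_{12} = 1; x_{13} = 5.
Since (x_{12}, x_{13}) = (x_1, x_2) = (1, 5) (two consecutive terms determine the rest), the sequence is periodic with period 11.
(178 - 1) mod 11 = 1, so x_{178} = x_2 = 5.

5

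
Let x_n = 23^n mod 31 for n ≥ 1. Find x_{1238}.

We have x_1 = 23; x_2 = 2; x_3 = 15; x_4 = 4; x_5 = 30; x_6 = 8; x_7 = 29; x_8 = 16; x_9 = 27; x_{10} = 1; x_{11} = 23.
The sequence repeats with period 10.
(1238 - 1) mod 10 = 7, so x_{1238} = x_8 = 16.

16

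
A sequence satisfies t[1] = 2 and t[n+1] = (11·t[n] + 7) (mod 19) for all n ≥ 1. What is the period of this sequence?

3

t[1] = 2, t[2] = 10, t[3] = 3, t[4] = 2.
The sequence repeats with period 3.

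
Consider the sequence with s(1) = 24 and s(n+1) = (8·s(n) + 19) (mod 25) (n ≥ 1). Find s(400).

s(1) = 24,  s(2) = 11,  s(3) = 7,  s(4) = 0,  s(5) = 19,  s(6) = 21,  s(7) = 12,  s(8) = 15,  s(9) = 14,  s(10) = 6,  s(11) = 17,  s(12) = 5,  s(13) = 9,  s(14) = 16,  s(15) = 22,  s(16) = 20,  s(17) = 4,  s(18) = 1,  s(19) = 2,  s(20) = 10,  s(21) = 24.
Since s(21) = s(1) = 24, the sequence is periodic with period 20.
(400 - 1) mod 20 = 19, so s(400) = s(20) = 10.

10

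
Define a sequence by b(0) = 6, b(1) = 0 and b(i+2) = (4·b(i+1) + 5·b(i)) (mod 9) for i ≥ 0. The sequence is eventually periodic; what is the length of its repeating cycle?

6

Computing terms: b(0) = 6,  b(1) = 0,  b(2) = 3,  b(3) = 3,  b(4) = 0,  b(5) = 6,  b(6) = 6,  b(7) = 0.
Since (b(6), b(7)) = (b(0), b(1)) = (6, 0) (two consecutive terms determine the rest), the sequence is periodic with period 6.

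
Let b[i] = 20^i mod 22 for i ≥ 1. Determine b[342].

We have b[1] = 20; b[2] = 4; b[3] = 14; b[4] = 16; b[5] = 12; b[6] = 20.
The sequence repeats with period 5.
So b[342] = b[1 + ((342-1) mod 5)] = b[2] = 4.

4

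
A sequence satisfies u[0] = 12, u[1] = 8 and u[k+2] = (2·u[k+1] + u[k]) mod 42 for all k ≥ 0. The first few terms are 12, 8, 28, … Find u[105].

We have u[0] = 12,  u[1] = 8,  u[2] = 28,  u[3] = 22,  u[4] = 30,  u[5] = 40,  u[6] = 26,  u[7] = 8,  u[8] = 0,  u[9] = 8,  u[10] = 16,  u[11] = 40,  u[12] = 12,  u[13] = 22,  u[14] = 14,  u[15] = 8,  u[16] = 30,  u[17] = 26,  u[18] = 40,  u[19] = 22,  u[20] = 0,  u[21] = 22,  u[22] = 2,  u[23] = 26,  u[24] = 12,  u[25] = 8.
Since (u[24], u[25]) = (u[0], u[1]) = (12, 8) (two consecutive terms determine the rest), the sequence is periodic with period 24.
So u[105] = u[0 + ((105-0) mod 24)] = u[9] = 8.

8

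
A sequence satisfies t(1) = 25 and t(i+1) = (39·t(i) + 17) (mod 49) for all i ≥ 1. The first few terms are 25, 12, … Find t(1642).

18

Computing terms: t(1) = 25; t(2) = 12; t(3) = 44; t(4) = 18; t(5) = 33; t(6) = 30; t(7) = 11; t(8) = 5; t(9) = 16; t(10) = 4; t(11) = 26; t(12) = 2; t(13) = 46; t(14) = 47; t(15) = 37; t(16) = 39; t(17) = 19; t(18) = 23; t(19) = 32; t(20) = 40; t(21) = 9; t(22) = 25.
Since t(22) = t(1) = 25, the sequence is periodic with period 21.
(1642 - 1) mod 21 = 3, so t(1642) = t(4) = 18.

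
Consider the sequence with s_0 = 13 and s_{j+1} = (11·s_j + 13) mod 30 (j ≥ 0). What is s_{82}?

19

Listing terms: s_0 = 13,  s_1 = 6,  s_2 = 19,  s_3 = 12,  s_4 = 25,  s_5 = 18,  s_6 = 1,  s_7 = 24,  s_8 = 7,  s_9 = 0,  s_{10} = 13.
Since s_{10} = s_0 = 13, the sequence is periodic with period 10.
(82 - 0) mod 10 = 2, so s_{82} = s_2 = 19.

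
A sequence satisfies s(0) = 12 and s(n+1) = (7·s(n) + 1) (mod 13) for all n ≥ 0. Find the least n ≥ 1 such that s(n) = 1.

4

Listing terms: s(0) = 12, s(1) = 7, s(2) = 11, s(3) = 0, s(4) = 1, s(5) = 8, s(6) = 5, s(7) = 10, s(8) = 6, s(9) = 4, s(10) = 3, s(11) = 9, s(12) = 12.
The sequence repeats with period 12.
The value 1 first appears (with n ≥ 1) at s(4).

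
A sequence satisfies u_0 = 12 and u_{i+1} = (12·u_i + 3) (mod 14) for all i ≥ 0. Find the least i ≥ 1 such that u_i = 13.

Listing terms: u_0 = 12, u_1 = 7, u_2 = 3, u_3 = 11, u_4 = 9, u_5 = 13, u_6 = 5, u_7 = 7.
Since u_7 = u_1 = 7, the sequence is eventually periodic: after a pre-period of length 1 it cycles with period 6.
The value 13 first appears (with i ≥ 1) at u_5.

5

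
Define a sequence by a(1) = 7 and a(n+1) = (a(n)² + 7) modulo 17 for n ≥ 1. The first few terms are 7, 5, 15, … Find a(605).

8

Computing terms: a(1) = 7,  a(2) = 5,  a(3) = 15,  a(4) = 11,  a(5) = 9,  a(6) = 3,  a(7) = 16,  a(8) = 8,  a(9) = 3.
Since a(9) = a(6) = 3, the sequence is eventually periodic: after a pre-period of length 5 it cycles with period 3.
For n ≥ 6, a(n) depends only on (n - 6) mod 3. (605 - 6) mod 3 = 2, so a(605) = a(8) = 8.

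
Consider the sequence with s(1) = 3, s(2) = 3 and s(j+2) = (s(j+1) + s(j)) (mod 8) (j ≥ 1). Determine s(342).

Listing terms: s(1) = 3, s(2) = 3, s(3) = 6, s(4) = 1, s(5) = 7, s(6) = 0, s(7) = 7, s(8) = 7, s(9) = 6, s(10) = 5, s(11) = 3, s(12) = 0, s(13) = 3, s(14) = 3.
Since (s(13), s(14)) = (s(1), s(2)) = (3, 3) (two consecutive terms determine the rest), the sequence is periodic with period 12.
So s(342) = s(1 + ((342-1) mod 12)) = s(6) = 0.

0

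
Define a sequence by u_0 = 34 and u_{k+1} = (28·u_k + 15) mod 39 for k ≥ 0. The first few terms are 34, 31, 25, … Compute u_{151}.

Listing terms: u_0 = 34, u_1 = 31, u_2 = 25, u_3 = 13, u_4 = 28, u_5 = 19, u_6 = 1, u_7 = 4, u_8 = 10, u_9 = 22, u_{10} = 7, u_{11} = 16, u_{12} = 34.
Since u_{12} = u_0 = 34, the sequence is periodic with period 12.
(151 - 0) mod 12 = 7, so u_{151} = u_7 = 4.

4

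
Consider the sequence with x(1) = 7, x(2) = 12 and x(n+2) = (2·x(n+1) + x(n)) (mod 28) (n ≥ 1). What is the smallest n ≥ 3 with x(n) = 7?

Computing terms: x(1) = 7, x(2) = 12, x(3) = 3, x(4) = 18, x(5) = 11, x(6) = 12, x(7) = 7, x(8) = 26, x(9) = 3, x(10) = 4, x(11) = 11, x(12) = 26, x(13) = 7, x(14) = 12.
The sequence repeats with period 12.
The value 7 first appears (with n ≥ 3) at x(7).

7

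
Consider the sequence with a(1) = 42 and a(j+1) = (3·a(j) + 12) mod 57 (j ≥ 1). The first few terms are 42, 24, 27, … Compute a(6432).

Computing terms: a(1) = 42, a(2) = 24, a(3) = 27, a(4) = 36, a(5) = 6, a(6) = 30, a(7) = 45, a(8) = 33, a(9) = 54, a(10) = 3, a(11) = 21, a(12) = 18, a(13) = 9, a(14) = 39, a(15) = 15, a(16) = 0, a(17) = 12, a(18) = 48, a(19) = 42.
The sequence repeats with period 18.
(6432 - 1) mod 18 = 5, so a(6432) = a(6) = 30.

30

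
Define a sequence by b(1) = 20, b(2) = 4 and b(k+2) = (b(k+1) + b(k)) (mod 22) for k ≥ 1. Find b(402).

We have b(1) = 20, b(2) = 4, b(3) = 2, b(4) = 6, b(5) = 8, b(6) = 14, b(7) = 0, b(8) = 14, b(9) = 14, b(10) = 6, b(11) = 20, b(12) = 4.
The sequence repeats with period 10.
So b(402) = b(1 + ((402-1) mod 10)) = b(2) = 4.

4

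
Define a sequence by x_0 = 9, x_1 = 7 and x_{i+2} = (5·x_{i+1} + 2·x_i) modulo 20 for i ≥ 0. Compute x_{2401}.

7

Computing terms: x_0 = 9; x_1 = 7; x_2 = 13; x_3 = 19; x_4 = 1; x_5 = 3; x_6 = 17; x_7 = 11; x_8 = 9; x_9 = 7.
Since (x_8, x_9) = (x_0, x_1) = (9, 7) (two consecutive terms determine the rest), the sequence is periodic with period 8.
So x_{2401} = x_{0 + ((2401-0) mod 8)} = x_1 = 7.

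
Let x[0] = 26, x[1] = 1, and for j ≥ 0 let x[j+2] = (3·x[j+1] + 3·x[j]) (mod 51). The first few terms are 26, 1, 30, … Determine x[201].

x[0] = 26; x[1] = 1; x[2] = 30; x[3] = 42; x[4] = 12; x[5] = 9; x[6] = 12; x[7] = 12; x[8] = 21; x[9] = 48; x[10] = 3; x[11] = 0; x[12] = 9; x[13] = 27; x[14] = 6; x[15] = 48; x[16] = 9; x[17] = 18; x[18] = 30; x[19] = 42.
Since (x[18], x[19]) = (x[2], x[3]) = (30, 42) (two consecutive terms determine the rest), the sequence is eventually periodic: after a pre-period of length 2 it cycles with period 16.
For j ≥ 2, x[j] depends only on (j - 2) mod 16. (201 - 2) mod 16 = 7, so x[201] = x[9] = 48.

48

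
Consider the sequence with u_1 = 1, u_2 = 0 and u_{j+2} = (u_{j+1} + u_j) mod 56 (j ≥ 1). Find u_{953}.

We have u_1 = 1,  u_2 = 0,  u_3 = 1,  u_4 = 1,  u_5 = 2,  u_6 = 3,  u_7 = 5,  u_8 = 8,  u_9 = 13,  u_{10} = 21,  u_{11} = 34,  u_{12} = 55,  u_{13} = 33,  u_{14} = 32,  u_{15} = 9,  u_{16} = 41,  u_{17} = 50,  u_{18} = 35,  u_{19} = 29,  u_{20} = 8,  u_{21} = 37,  u_{22} = 45,  u_{23} = 26,  u_{24} = 15,  u_{25} = 41,  u_{26} = 0,  u_{27} = 41,  u_{28} = 41,  u_{29} = 26,  u_{30} = 11,  u_{31} = 37,  u_{32} = 48,  u_{33} = 29,  u_{34} = 21,  u_{35} = 50,  u_{36} = 15,  u_{37} = 9,  u_{38} = 24,  u_{39} = 33,  u_{40} = 1,  u_{41} = 34,  u_{42} = 35,  u_{43} = 13,  u_{44} = 48,  u_{45} = 5,  u_{46} = 53,  u_{47} = 2,  u_{48} = 55,  u_{49} = 1,  u_{50} = 0.
Since (u_{49}, u_{50}) = (u_1, u_2) = (1, 0) (two consecutive terms determine the rest), the sequence is periodic with period 48.
So u_{953} = u_{1 + ((953-1) mod 48)} = u_{41} = 34.

34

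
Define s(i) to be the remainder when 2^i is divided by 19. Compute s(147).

8

Computing terms: s(0) = 1, s(1) = 2, s(2) = 4, s(3) = 8, s(4) = 16, s(5) = 13, s(6) = 7, s(7) = 14, s(8) = 9, s(9) = 18, s(10) = 17, s(11) = 15, s(12) = 11, s(13) = 3, s(14) = 6, s(15) = 12, s(16) = 5, s(17) = 10, s(18) = 1.
The sequence repeats with period 18.
(147 - 0) mod 18 = 3, so s(147) = s(3) = 8.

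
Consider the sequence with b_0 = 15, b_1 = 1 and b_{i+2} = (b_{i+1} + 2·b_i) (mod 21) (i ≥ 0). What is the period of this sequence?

6

Computing terms: b_0 = 15; b_1 = 1; b_2 = 10; b_3 = 12; b_4 = 11; b_5 = 14; b_6 = 15; b_7 = 1.
The sequence repeats with period 6.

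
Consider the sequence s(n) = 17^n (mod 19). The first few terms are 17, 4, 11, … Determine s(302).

Listing terms: s(1) = 17, s(2) = 4, s(3) = 11, s(4) = 16, s(5) = 6, s(6) = 7, s(7) = 5, s(8) = 9, s(9) = 1, s(10) = 17.
Since s(10) = s(1) = 17, the sequence is periodic with period 9.
(302 - 1) mod 9 = 4, so s(302) = s(5) = 6.

6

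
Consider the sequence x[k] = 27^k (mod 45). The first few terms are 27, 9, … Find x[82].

x[1] = 27,  x[2] = 9,  x[3] = 18,  x[4] = 36,  x[5] = 27.
Since x[5] = x[1] = 27, the sequence is periodic with period 4.
So x[82] = x[1 + ((82-1) mod 4)] = x[2] = 9.

9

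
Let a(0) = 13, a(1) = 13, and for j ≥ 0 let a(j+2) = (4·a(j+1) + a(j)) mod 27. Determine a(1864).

a(0) = 13,  a(1) = 13,  a(2) = 11,  a(3) = 3,  a(4) = 23,  a(5) = 14,  a(6) = 25,  a(7) = 6,  a(8) = 22,  a(9) = 13,  a(10) = 20,  a(11) = 12,  a(12) = 14,  a(13) = 14,  a(14) = 16,  a(15) = 24,  a(16) = 4,  a(17) = 13,  a(18) = 2,  a(19) = 21,  a(20) = 5,  a(21) = 14,  a(22) = 7,  a(23) = 15,  a(24) = 13,  a(25) = 13.
The sequence repeats with period 24.
So a(1864) = a(0 + ((1864-0) mod 24)) = a(16) = 4.

4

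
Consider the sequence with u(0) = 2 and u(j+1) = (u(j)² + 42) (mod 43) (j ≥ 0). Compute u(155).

14

u(0) = 2,  u(1) = 3,  u(2) = 8,  u(3) = 20,  u(4) = 12,  u(5) = 14,  u(6) = 23,  u(7) = 12.
Since u(7) = u(4) = 12, the sequence is eventually periodic: after a pre-period of length 4 it cycles with period 3.
For j ≥ 4, u(j) depends only on (j - 4) mod 3. (155 - 4) mod 3 = 1, so u(155) = u(5) = 14.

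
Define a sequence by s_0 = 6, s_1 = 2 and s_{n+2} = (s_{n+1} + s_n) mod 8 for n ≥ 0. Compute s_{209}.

Listing terms: s_0 = 6,  s_1 = 2,  s_2 = 0,  s_3 = 2,  s_4 = 2,  s_5 = 4,  s_6 = 6,  s_7 = 2.
Since (s_6, s_7) = (s_0, s_1) = (6, 2) (two consecutive terms determine the rest), the sequence is periodic with period 6.
(209 - 0) mod 6 = 5, so s_{209} = s_5 = 4.

4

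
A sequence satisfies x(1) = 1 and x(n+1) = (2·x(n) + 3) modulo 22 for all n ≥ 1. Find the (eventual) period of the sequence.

x(1) = 1,  x(2) = 5,  x(3) = 13,  x(4) = 7,  x(5) = 17,  x(6) = 15,  x(7) = 11,  x(8) = 3,  x(9) = 9,  x(10) = 21,  x(11) = 1.
Since x(11) = x(1) = 1, the sequence is periodic with period 10.

10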